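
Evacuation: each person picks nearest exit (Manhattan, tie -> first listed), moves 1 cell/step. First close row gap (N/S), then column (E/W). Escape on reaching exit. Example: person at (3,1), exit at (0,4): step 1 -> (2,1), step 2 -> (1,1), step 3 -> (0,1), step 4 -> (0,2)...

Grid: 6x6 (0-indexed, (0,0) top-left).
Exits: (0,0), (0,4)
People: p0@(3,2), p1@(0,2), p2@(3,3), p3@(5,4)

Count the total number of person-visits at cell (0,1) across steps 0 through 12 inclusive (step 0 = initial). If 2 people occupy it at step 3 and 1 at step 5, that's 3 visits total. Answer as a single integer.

Step 0: p0@(3,2) p1@(0,2) p2@(3,3) p3@(5,4) -> at (0,1): 0 [-], cum=0
Step 1: p0@(2,2) p1@(0,1) p2@(2,3) p3@(4,4) -> at (0,1): 1 [p1], cum=1
Step 2: p0@(1,2) p1@ESC p2@(1,3) p3@(3,4) -> at (0,1): 0 [-], cum=1
Step 3: p0@(0,2) p1@ESC p2@(0,3) p3@(2,4) -> at (0,1): 0 [-], cum=1
Step 4: p0@(0,1) p1@ESC p2@ESC p3@(1,4) -> at (0,1): 1 [p0], cum=2
Step 5: p0@ESC p1@ESC p2@ESC p3@ESC -> at (0,1): 0 [-], cum=2
Total visits = 2

Answer: 2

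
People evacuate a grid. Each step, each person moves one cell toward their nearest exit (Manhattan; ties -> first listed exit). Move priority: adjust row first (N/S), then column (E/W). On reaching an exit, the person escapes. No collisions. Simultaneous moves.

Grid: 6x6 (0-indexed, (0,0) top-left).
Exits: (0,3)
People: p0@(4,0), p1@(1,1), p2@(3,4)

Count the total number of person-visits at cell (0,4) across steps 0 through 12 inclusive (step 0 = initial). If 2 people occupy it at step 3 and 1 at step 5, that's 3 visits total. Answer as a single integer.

Step 0: p0@(4,0) p1@(1,1) p2@(3,4) -> at (0,4): 0 [-], cum=0
Step 1: p0@(3,0) p1@(0,1) p2@(2,4) -> at (0,4): 0 [-], cum=0
Step 2: p0@(2,0) p1@(0,2) p2@(1,4) -> at (0,4): 0 [-], cum=0
Step 3: p0@(1,0) p1@ESC p2@(0,4) -> at (0,4): 1 [p2], cum=1
Step 4: p0@(0,0) p1@ESC p2@ESC -> at (0,4): 0 [-], cum=1
Step 5: p0@(0,1) p1@ESC p2@ESC -> at (0,4): 0 [-], cum=1
Step 6: p0@(0,2) p1@ESC p2@ESC -> at (0,4): 0 [-], cum=1
Step 7: p0@ESC p1@ESC p2@ESC -> at (0,4): 0 [-], cum=1
Total visits = 1

Answer: 1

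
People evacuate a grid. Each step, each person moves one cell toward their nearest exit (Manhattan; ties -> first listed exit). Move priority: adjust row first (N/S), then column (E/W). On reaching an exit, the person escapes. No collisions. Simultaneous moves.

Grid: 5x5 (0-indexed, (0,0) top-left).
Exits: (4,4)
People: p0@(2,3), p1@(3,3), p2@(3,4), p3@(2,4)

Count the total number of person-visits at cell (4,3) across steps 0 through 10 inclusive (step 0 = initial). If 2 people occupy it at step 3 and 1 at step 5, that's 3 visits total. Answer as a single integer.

Answer: 2

Derivation:
Step 0: p0@(2,3) p1@(3,3) p2@(3,4) p3@(2,4) -> at (4,3): 0 [-], cum=0
Step 1: p0@(3,3) p1@(4,3) p2@ESC p3@(3,4) -> at (4,3): 1 [p1], cum=1
Step 2: p0@(4,3) p1@ESC p2@ESC p3@ESC -> at (4,3): 1 [p0], cum=2
Step 3: p0@ESC p1@ESC p2@ESC p3@ESC -> at (4,3): 0 [-], cum=2
Total visits = 2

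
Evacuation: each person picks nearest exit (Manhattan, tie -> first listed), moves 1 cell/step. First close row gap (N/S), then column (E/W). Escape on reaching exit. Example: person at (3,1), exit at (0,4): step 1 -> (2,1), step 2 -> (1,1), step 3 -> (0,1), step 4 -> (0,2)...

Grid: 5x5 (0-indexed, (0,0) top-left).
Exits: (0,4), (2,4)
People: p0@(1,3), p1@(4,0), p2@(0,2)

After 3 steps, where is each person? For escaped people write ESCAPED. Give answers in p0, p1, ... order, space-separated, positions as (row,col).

Step 1: p0:(1,3)->(0,3) | p1:(4,0)->(3,0) | p2:(0,2)->(0,3)
Step 2: p0:(0,3)->(0,4)->EXIT | p1:(3,0)->(2,0) | p2:(0,3)->(0,4)->EXIT
Step 3: p0:escaped | p1:(2,0)->(2,1) | p2:escaped

ESCAPED (2,1) ESCAPED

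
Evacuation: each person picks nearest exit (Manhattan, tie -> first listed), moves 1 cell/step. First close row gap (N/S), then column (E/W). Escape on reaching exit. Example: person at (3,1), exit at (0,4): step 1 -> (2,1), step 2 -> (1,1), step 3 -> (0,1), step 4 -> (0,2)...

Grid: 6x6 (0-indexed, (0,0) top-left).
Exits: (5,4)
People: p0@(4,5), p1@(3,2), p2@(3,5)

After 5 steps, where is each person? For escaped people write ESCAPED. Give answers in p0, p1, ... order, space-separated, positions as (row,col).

Step 1: p0:(4,5)->(5,5) | p1:(3,2)->(4,2) | p2:(3,5)->(4,5)
Step 2: p0:(5,5)->(5,4)->EXIT | p1:(4,2)->(5,2) | p2:(4,5)->(5,5)
Step 3: p0:escaped | p1:(5,2)->(5,3) | p2:(5,5)->(5,4)->EXIT
Step 4: p0:escaped | p1:(5,3)->(5,4)->EXIT | p2:escaped

ESCAPED ESCAPED ESCAPED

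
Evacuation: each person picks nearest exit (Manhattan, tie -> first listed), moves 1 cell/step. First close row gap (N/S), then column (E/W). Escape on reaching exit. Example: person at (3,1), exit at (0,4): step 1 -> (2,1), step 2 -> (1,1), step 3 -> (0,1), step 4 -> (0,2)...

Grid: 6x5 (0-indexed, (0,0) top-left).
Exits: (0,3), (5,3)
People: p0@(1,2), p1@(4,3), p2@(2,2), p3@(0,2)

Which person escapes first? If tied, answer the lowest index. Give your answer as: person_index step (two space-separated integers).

Answer: 1 1

Derivation:
Step 1: p0:(1,2)->(0,2) | p1:(4,3)->(5,3)->EXIT | p2:(2,2)->(1,2) | p3:(0,2)->(0,3)->EXIT
Step 2: p0:(0,2)->(0,3)->EXIT | p1:escaped | p2:(1,2)->(0,2) | p3:escaped
Step 3: p0:escaped | p1:escaped | p2:(0,2)->(0,3)->EXIT | p3:escaped
Exit steps: [2, 1, 3, 1]
First to escape: p1 at step 1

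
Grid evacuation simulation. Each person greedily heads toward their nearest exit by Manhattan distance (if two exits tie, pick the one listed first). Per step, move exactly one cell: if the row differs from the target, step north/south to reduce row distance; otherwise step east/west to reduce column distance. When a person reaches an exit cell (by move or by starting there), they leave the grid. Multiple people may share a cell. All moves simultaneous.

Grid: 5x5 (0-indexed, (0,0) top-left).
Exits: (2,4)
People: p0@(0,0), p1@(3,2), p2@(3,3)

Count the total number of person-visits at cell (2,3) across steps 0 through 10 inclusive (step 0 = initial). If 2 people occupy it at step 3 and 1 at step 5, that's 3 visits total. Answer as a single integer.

Step 0: p0@(0,0) p1@(3,2) p2@(3,3) -> at (2,3): 0 [-], cum=0
Step 1: p0@(1,0) p1@(2,2) p2@(2,3) -> at (2,3): 1 [p2], cum=1
Step 2: p0@(2,0) p1@(2,3) p2@ESC -> at (2,3): 1 [p1], cum=2
Step 3: p0@(2,1) p1@ESC p2@ESC -> at (2,3): 0 [-], cum=2
Step 4: p0@(2,2) p1@ESC p2@ESC -> at (2,3): 0 [-], cum=2
Step 5: p0@(2,3) p1@ESC p2@ESC -> at (2,3): 1 [p0], cum=3
Step 6: p0@ESC p1@ESC p2@ESC -> at (2,3): 0 [-], cum=3
Total visits = 3

Answer: 3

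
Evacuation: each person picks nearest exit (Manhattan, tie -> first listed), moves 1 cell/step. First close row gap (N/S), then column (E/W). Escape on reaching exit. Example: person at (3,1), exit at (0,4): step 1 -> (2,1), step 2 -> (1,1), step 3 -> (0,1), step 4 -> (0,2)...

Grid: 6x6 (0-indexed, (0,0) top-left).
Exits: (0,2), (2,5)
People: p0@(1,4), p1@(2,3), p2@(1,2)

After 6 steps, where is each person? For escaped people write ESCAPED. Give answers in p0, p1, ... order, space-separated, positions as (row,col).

Step 1: p0:(1,4)->(2,4) | p1:(2,3)->(2,4) | p2:(1,2)->(0,2)->EXIT
Step 2: p0:(2,4)->(2,5)->EXIT | p1:(2,4)->(2,5)->EXIT | p2:escaped

ESCAPED ESCAPED ESCAPED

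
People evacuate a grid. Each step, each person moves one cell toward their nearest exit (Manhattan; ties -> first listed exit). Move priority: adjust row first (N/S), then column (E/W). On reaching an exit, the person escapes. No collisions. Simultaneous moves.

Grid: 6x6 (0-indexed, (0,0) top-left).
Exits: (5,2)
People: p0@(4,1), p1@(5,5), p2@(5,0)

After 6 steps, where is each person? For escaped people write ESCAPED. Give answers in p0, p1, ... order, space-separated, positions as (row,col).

Step 1: p0:(4,1)->(5,1) | p1:(5,5)->(5,4) | p2:(5,0)->(5,1)
Step 2: p0:(5,1)->(5,2)->EXIT | p1:(5,4)->(5,3) | p2:(5,1)->(5,2)->EXIT
Step 3: p0:escaped | p1:(5,3)->(5,2)->EXIT | p2:escaped

ESCAPED ESCAPED ESCAPED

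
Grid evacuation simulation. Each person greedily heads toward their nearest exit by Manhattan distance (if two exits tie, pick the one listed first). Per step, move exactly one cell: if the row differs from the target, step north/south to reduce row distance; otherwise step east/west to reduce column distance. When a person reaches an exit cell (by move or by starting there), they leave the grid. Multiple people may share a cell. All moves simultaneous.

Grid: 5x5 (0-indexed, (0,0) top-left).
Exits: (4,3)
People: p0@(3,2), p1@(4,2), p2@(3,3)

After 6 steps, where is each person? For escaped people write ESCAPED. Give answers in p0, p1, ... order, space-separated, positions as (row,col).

Step 1: p0:(3,2)->(4,2) | p1:(4,2)->(4,3)->EXIT | p2:(3,3)->(4,3)->EXIT
Step 2: p0:(4,2)->(4,3)->EXIT | p1:escaped | p2:escaped

ESCAPED ESCAPED ESCAPED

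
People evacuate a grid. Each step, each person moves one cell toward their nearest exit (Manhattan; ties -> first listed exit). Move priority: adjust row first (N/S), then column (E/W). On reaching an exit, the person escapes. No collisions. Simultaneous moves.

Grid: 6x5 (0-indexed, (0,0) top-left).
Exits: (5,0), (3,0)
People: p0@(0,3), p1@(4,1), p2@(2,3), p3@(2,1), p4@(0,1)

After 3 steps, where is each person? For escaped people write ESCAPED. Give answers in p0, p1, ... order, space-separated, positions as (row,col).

Step 1: p0:(0,3)->(1,3) | p1:(4,1)->(5,1) | p2:(2,3)->(3,3) | p3:(2,1)->(3,1) | p4:(0,1)->(1,1)
Step 2: p0:(1,3)->(2,3) | p1:(5,1)->(5,0)->EXIT | p2:(3,3)->(3,2) | p3:(3,1)->(3,0)->EXIT | p4:(1,1)->(2,1)
Step 3: p0:(2,3)->(3,3) | p1:escaped | p2:(3,2)->(3,1) | p3:escaped | p4:(2,1)->(3,1)

(3,3) ESCAPED (3,1) ESCAPED (3,1)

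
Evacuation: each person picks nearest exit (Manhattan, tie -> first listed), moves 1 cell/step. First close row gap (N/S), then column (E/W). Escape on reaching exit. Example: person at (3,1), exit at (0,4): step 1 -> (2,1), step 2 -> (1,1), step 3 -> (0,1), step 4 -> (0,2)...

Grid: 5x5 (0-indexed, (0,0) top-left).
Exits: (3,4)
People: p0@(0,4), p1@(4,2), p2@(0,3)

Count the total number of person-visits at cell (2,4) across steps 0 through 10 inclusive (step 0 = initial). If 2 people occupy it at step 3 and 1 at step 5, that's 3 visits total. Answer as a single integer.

Answer: 1

Derivation:
Step 0: p0@(0,4) p1@(4,2) p2@(0,3) -> at (2,4): 0 [-], cum=0
Step 1: p0@(1,4) p1@(3,2) p2@(1,3) -> at (2,4): 0 [-], cum=0
Step 2: p0@(2,4) p1@(3,3) p2@(2,3) -> at (2,4): 1 [p0], cum=1
Step 3: p0@ESC p1@ESC p2@(3,3) -> at (2,4): 0 [-], cum=1
Step 4: p0@ESC p1@ESC p2@ESC -> at (2,4): 0 [-], cum=1
Total visits = 1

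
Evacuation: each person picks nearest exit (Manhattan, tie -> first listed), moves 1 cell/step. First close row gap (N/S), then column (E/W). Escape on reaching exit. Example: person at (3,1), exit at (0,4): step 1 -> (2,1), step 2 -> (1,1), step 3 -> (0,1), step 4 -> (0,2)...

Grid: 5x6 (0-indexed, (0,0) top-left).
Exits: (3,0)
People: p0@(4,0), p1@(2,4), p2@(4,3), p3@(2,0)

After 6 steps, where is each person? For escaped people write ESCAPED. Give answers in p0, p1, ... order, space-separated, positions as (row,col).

Step 1: p0:(4,0)->(3,0)->EXIT | p1:(2,4)->(3,4) | p2:(4,3)->(3,3) | p3:(2,0)->(3,0)->EXIT
Step 2: p0:escaped | p1:(3,4)->(3,3) | p2:(3,3)->(3,2) | p3:escaped
Step 3: p0:escaped | p1:(3,3)->(3,2) | p2:(3,2)->(3,1) | p3:escaped
Step 4: p0:escaped | p1:(3,2)->(3,1) | p2:(3,1)->(3,0)->EXIT | p3:escaped
Step 5: p0:escaped | p1:(3,1)->(3,0)->EXIT | p2:escaped | p3:escaped

ESCAPED ESCAPED ESCAPED ESCAPED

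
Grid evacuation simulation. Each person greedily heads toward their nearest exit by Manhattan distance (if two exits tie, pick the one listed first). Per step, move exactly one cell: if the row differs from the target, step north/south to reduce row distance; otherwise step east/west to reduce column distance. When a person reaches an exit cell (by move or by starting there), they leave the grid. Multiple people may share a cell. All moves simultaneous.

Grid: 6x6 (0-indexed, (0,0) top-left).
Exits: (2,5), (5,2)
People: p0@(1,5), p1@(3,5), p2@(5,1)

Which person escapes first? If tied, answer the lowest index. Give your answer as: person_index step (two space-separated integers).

Answer: 0 1

Derivation:
Step 1: p0:(1,5)->(2,5)->EXIT | p1:(3,5)->(2,5)->EXIT | p2:(5,1)->(5,2)->EXIT
Exit steps: [1, 1, 1]
First to escape: p0 at step 1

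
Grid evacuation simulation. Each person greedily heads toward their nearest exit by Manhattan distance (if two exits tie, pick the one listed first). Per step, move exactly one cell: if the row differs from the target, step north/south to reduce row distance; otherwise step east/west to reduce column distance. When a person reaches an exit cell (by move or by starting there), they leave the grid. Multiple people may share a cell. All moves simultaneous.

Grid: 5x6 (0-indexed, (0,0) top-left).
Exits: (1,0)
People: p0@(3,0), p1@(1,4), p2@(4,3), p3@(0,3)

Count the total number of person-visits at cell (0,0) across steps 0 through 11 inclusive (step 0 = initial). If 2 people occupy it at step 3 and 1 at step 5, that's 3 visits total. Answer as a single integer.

Step 0: p0@(3,0) p1@(1,4) p2@(4,3) p3@(0,3) -> at (0,0): 0 [-], cum=0
Step 1: p0@(2,0) p1@(1,3) p2@(3,3) p3@(1,3) -> at (0,0): 0 [-], cum=0
Step 2: p0@ESC p1@(1,2) p2@(2,3) p3@(1,2) -> at (0,0): 0 [-], cum=0
Step 3: p0@ESC p1@(1,1) p2@(1,3) p3@(1,1) -> at (0,0): 0 [-], cum=0
Step 4: p0@ESC p1@ESC p2@(1,2) p3@ESC -> at (0,0): 0 [-], cum=0
Step 5: p0@ESC p1@ESC p2@(1,1) p3@ESC -> at (0,0): 0 [-], cum=0
Step 6: p0@ESC p1@ESC p2@ESC p3@ESC -> at (0,0): 0 [-], cum=0
Total visits = 0

Answer: 0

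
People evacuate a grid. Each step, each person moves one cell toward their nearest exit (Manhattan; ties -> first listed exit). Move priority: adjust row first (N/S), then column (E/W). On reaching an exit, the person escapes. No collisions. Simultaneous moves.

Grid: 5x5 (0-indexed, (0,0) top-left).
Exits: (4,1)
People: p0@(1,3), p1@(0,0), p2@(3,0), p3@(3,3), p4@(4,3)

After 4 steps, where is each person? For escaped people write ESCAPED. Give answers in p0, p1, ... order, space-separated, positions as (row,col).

Step 1: p0:(1,3)->(2,3) | p1:(0,0)->(1,0) | p2:(3,0)->(4,0) | p3:(3,3)->(4,3) | p4:(4,3)->(4,2)
Step 2: p0:(2,3)->(3,3) | p1:(1,0)->(2,0) | p2:(4,0)->(4,1)->EXIT | p3:(4,3)->(4,2) | p4:(4,2)->(4,1)->EXIT
Step 3: p0:(3,3)->(4,3) | p1:(2,0)->(3,0) | p2:escaped | p3:(4,2)->(4,1)->EXIT | p4:escaped
Step 4: p0:(4,3)->(4,2) | p1:(3,0)->(4,0) | p2:escaped | p3:escaped | p4:escaped

(4,2) (4,0) ESCAPED ESCAPED ESCAPED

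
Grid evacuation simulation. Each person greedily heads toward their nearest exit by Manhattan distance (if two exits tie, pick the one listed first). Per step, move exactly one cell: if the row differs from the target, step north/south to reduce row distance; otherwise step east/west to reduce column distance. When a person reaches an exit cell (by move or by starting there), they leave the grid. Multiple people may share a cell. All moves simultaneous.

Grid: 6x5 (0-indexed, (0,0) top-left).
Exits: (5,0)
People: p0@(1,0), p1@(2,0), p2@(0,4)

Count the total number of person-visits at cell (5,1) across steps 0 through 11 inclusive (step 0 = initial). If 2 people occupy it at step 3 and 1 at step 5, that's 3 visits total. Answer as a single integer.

Step 0: p0@(1,0) p1@(2,0) p2@(0,4) -> at (5,1): 0 [-], cum=0
Step 1: p0@(2,0) p1@(3,0) p2@(1,4) -> at (5,1): 0 [-], cum=0
Step 2: p0@(3,0) p1@(4,0) p2@(2,4) -> at (5,1): 0 [-], cum=0
Step 3: p0@(4,0) p1@ESC p2@(3,4) -> at (5,1): 0 [-], cum=0
Step 4: p0@ESC p1@ESC p2@(4,4) -> at (5,1): 0 [-], cum=0
Step 5: p0@ESC p1@ESC p2@(5,4) -> at (5,1): 0 [-], cum=0
Step 6: p0@ESC p1@ESC p2@(5,3) -> at (5,1): 0 [-], cum=0
Step 7: p0@ESC p1@ESC p2@(5,2) -> at (5,1): 0 [-], cum=0
Step 8: p0@ESC p1@ESC p2@(5,1) -> at (5,1): 1 [p2], cum=1
Step 9: p0@ESC p1@ESC p2@ESC -> at (5,1): 0 [-], cum=1
Total visits = 1

Answer: 1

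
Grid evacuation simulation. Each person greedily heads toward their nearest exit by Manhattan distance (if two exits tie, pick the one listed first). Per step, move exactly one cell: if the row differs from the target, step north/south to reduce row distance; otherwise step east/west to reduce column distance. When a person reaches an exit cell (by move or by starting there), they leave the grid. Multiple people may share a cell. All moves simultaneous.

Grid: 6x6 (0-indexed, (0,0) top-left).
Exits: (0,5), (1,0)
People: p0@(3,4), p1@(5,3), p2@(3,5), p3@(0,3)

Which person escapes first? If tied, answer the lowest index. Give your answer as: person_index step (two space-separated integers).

Answer: 3 2

Derivation:
Step 1: p0:(3,4)->(2,4) | p1:(5,3)->(4,3) | p2:(3,5)->(2,5) | p3:(0,3)->(0,4)
Step 2: p0:(2,4)->(1,4) | p1:(4,3)->(3,3) | p2:(2,5)->(1,5) | p3:(0,4)->(0,5)->EXIT
Step 3: p0:(1,4)->(0,4) | p1:(3,3)->(2,3) | p2:(1,5)->(0,5)->EXIT | p3:escaped
Step 4: p0:(0,4)->(0,5)->EXIT | p1:(2,3)->(1,3) | p2:escaped | p3:escaped
Step 5: p0:escaped | p1:(1,3)->(0,3) | p2:escaped | p3:escaped
Step 6: p0:escaped | p1:(0,3)->(0,4) | p2:escaped | p3:escaped
Step 7: p0:escaped | p1:(0,4)->(0,5)->EXIT | p2:escaped | p3:escaped
Exit steps: [4, 7, 3, 2]
First to escape: p3 at step 2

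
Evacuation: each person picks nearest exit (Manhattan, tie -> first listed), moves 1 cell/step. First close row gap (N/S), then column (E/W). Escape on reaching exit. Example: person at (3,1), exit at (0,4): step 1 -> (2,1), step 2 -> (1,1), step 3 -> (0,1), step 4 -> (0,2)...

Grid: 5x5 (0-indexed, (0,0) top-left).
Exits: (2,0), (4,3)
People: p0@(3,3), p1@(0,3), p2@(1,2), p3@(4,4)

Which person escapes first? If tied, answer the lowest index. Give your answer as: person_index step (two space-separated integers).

Step 1: p0:(3,3)->(4,3)->EXIT | p1:(0,3)->(1,3) | p2:(1,2)->(2,2) | p3:(4,4)->(4,3)->EXIT
Step 2: p0:escaped | p1:(1,3)->(2,3) | p2:(2,2)->(2,1) | p3:escaped
Step 3: p0:escaped | p1:(2,3)->(3,3) | p2:(2,1)->(2,0)->EXIT | p3:escaped
Step 4: p0:escaped | p1:(3,3)->(4,3)->EXIT | p2:escaped | p3:escaped
Exit steps: [1, 4, 3, 1]
First to escape: p0 at step 1

Answer: 0 1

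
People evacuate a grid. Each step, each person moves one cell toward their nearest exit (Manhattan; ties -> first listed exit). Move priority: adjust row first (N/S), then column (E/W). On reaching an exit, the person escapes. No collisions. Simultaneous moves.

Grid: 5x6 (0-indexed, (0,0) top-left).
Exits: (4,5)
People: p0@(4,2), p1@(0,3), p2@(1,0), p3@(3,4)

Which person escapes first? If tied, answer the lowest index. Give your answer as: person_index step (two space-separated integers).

Step 1: p0:(4,2)->(4,3) | p1:(0,3)->(1,3) | p2:(1,0)->(2,0) | p3:(3,4)->(4,4)
Step 2: p0:(4,3)->(4,4) | p1:(1,3)->(2,3) | p2:(2,0)->(3,0) | p3:(4,4)->(4,5)->EXIT
Step 3: p0:(4,4)->(4,5)->EXIT | p1:(2,3)->(3,3) | p2:(3,0)->(4,0) | p3:escaped
Step 4: p0:escaped | p1:(3,3)->(4,3) | p2:(4,0)->(4,1) | p3:escaped
Step 5: p0:escaped | p1:(4,3)->(4,4) | p2:(4,1)->(4,2) | p3:escaped
Step 6: p0:escaped | p1:(4,4)->(4,5)->EXIT | p2:(4,2)->(4,3) | p3:escaped
Step 7: p0:escaped | p1:escaped | p2:(4,3)->(4,4) | p3:escaped
Step 8: p0:escaped | p1:escaped | p2:(4,4)->(4,5)->EXIT | p3:escaped
Exit steps: [3, 6, 8, 2]
First to escape: p3 at step 2

Answer: 3 2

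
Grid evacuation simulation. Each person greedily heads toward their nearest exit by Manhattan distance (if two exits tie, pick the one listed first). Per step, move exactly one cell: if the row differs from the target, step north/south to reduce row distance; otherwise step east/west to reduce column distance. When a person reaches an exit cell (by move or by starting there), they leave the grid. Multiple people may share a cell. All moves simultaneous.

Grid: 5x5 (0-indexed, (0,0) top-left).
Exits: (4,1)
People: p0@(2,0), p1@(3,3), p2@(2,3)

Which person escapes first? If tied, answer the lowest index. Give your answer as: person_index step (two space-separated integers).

Answer: 0 3

Derivation:
Step 1: p0:(2,0)->(3,0) | p1:(3,3)->(4,3) | p2:(2,3)->(3,3)
Step 2: p0:(3,0)->(4,0) | p1:(4,3)->(4,2) | p2:(3,3)->(4,3)
Step 3: p0:(4,0)->(4,1)->EXIT | p1:(4,2)->(4,1)->EXIT | p2:(4,3)->(4,2)
Step 4: p0:escaped | p1:escaped | p2:(4,2)->(4,1)->EXIT
Exit steps: [3, 3, 4]
First to escape: p0 at step 3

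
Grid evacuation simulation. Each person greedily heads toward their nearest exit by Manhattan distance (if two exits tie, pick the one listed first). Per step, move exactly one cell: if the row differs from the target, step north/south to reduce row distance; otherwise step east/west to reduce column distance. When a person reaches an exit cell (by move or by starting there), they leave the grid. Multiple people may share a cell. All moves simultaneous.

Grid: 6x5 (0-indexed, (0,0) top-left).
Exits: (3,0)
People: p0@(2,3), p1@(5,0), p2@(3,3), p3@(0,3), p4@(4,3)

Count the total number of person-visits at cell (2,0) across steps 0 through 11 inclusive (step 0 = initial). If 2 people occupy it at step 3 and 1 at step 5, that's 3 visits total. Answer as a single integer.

Answer: 0

Derivation:
Step 0: p0@(2,3) p1@(5,0) p2@(3,3) p3@(0,3) p4@(4,3) -> at (2,0): 0 [-], cum=0
Step 1: p0@(3,3) p1@(4,0) p2@(3,2) p3@(1,3) p4@(3,3) -> at (2,0): 0 [-], cum=0
Step 2: p0@(3,2) p1@ESC p2@(3,1) p3@(2,3) p4@(3,2) -> at (2,0): 0 [-], cum=0
Step 3: p0@(3,1) p1@ESC p2@ESC p3@(3,3) p4@(3,1) -> at (2,0): 0 [-], cum=0
Step 4: p0@ESC p1@ESC p2@ESC p3@(3,2) p4@ESC -> at (2,0): 0 [-], cum=0
Step 5: p0@ESC p1@ESC p2@ESC p3@(3,1) p4@ESC -> at (2,0): 0 [-], cum=0
Step 6: p0@ESC p1@ESC p2@ESC p3@ESC p4@ESC -> at (2,0): 0 [-], cum=0
Total visits = 0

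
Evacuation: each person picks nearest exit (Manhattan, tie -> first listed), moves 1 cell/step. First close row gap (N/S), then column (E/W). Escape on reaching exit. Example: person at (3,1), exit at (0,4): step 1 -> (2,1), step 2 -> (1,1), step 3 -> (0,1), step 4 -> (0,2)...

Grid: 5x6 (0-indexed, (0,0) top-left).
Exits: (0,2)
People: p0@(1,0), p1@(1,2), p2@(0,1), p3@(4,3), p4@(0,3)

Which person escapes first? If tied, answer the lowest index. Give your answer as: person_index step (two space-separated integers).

Step 1: p0:(1,0)->(0,0) | p1:(1,2)->(0,2)->EXIT | p2:(0,1)->(0,2)->EXIT | p3:(4,3)->(3,3) | p4:(0,3)->(0,2)->EXIT
Step 2: p0:(0,0)->(0,1) | p1:escaped | p2:escaped | p3:(3,3)->(2,3) | p4:escaped
Step 3: p0:(0,1)->(0,2)->EXIT | p1:escaped | p2:escaped | p3:(2,3)->(1,3) | p4:escaped
Step 4: p0:escaped | p1:escaped | p2:escaped | p3:(1,3)->(0,3) | p4:escaped
Step 5: p0:escaped | p1:escaped | p2:escaped | p3:(0,3)->(0,2)->EXIT | p4:escaped
Exit steps: [3, 1, 1, 5, 1]
First to escape: p1 at step 1

Answer: 1 1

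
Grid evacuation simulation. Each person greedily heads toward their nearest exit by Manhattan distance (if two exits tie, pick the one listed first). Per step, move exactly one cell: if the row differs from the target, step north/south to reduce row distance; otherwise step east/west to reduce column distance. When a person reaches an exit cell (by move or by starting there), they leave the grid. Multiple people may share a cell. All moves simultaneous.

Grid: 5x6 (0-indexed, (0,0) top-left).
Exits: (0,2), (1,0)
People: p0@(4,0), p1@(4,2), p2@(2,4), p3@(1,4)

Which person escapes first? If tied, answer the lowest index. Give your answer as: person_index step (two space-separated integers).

Answer: 0 3

Derivation:
Step 1: p0:(4,0)->(3,0) | p1:(4,2)->(3,2) | p2:(2,4)->(1,4) | p3:(1,4)->(0,4)
Step 2: p0:(3,0)->(2,0) | p1:(3,2)->(2,2) | p2:(1,4)->(0,4) | p3:(0,4)->(0,3)
Step 3: p0:(2,0)->(1,0)->EXIT | p1:(2,2)->(1,2) | p2:(0,4)->(0,3) | p3:(0,3)->(0,2)->EXIT
Step 4: p0:escaped | p1:(1,2)->(0,2)->EXIT | p2:(0,3)->(0,2)->EXIT | p3:escaped
Exit steps: [3, 4, 4, 3]
First to escape: p0 at step 3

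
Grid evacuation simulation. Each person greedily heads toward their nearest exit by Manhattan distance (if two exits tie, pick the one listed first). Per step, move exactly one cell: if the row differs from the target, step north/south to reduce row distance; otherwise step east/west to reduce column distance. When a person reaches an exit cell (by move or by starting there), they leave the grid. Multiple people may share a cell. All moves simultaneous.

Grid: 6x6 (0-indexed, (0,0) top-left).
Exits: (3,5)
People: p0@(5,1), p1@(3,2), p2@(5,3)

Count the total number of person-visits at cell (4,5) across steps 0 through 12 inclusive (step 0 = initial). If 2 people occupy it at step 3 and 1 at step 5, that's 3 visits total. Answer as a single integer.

Answer: 0

Derivation:
Step 0: p0@(5,1) p1@(3,2) p2@(5,3) -> at (4,5): 0 [-], cum=0
Step 1: p0@(4,1) p1@(3,3) p2@(4,3) -> at (4,5): 0 [-], cum=0
Step 2: p0@(3,1) p1@(3,4) p2@(3,3) -> at (4,5): 0 [-], cum=0
Step 3: p0@(3,2) p1@ESC p2@(3,4) -> at (4,5): 0 [-], cum=0
Step 4: p0@(3,3) p1@ESC p2@ESC -> at (4,5): 0 [-], cum=0
Step 5: p0@(3,4) p1@ESC p2@ESC -> at (4,5): 0 [-], cum=0
Step 6: p0@ESC p1@ESC p2@ESC -> at (4,5): 0 [-], cum=0
Total visits = 0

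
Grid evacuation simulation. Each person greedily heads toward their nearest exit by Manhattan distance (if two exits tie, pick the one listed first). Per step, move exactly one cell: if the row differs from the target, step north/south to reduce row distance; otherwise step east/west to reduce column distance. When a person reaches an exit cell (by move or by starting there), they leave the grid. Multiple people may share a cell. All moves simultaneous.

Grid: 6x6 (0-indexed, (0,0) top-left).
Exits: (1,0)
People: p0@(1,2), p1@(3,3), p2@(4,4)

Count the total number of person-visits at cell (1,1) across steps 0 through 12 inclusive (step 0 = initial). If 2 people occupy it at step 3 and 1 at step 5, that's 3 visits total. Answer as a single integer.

Step 0: p0@(1,2) p1@(3,3) p2@(4,4) -> at (1,1): 0 [-], cum=0
Step 1: p0@(1,1) p1@(2,3) p2@(3,4) -> at (1,1): 1 [p0], cum=1
Step 2: p0@ESC p1@(1,3) p2@(2,4) -> at (1,1): 0 [-], cum=1
Step 3: p0@ESC p1@(1,2) p2@(1,4) -> at (1,1): 0 [-], cum=1
Step 4: p0@ESC p1@(1,1) p2@(1,3) -> at (1,1): 1 [p1], cum=2
Step 5: p0@ESC p1@ESC p2@(1,2) -> at (1,1): 0 [-], cum=2
Step 6: p0@ESC p1@ESC p2@(1,1) -> at (1,1): 1 [p2], cum=3
Step 7: p0@ESC p1@ESC p2@ESC -> at (1,1): 0 [-], cum=3
Total visits = 3

Answer: 3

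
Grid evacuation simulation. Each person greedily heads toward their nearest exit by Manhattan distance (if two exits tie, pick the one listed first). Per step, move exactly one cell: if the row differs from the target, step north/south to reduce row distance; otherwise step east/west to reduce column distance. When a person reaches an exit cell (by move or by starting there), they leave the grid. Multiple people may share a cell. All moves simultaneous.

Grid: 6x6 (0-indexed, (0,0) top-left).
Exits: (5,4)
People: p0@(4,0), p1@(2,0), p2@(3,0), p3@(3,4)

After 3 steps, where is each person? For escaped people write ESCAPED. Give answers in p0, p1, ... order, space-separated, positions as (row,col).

Step 1: p0:(4,0)->(5,0) | p1:(2,0)->(3,0) | p2:(3,0)->(4,0) | p3:(3,4)->(4,4)
Step 2: p0:(5,0)->(5,1) | p1:(3,0)->(4,0) | p2:(4,0)->(5,0) | p3:(4,4)->(5,4)->EXIT
Step 3: p0:(5,1)->(5,2) | p1:(4,0)->(5,0) | p2:(5,0)->(5,1) | p3:escaped

(5,2) (5,0) (5,1) ESCAPED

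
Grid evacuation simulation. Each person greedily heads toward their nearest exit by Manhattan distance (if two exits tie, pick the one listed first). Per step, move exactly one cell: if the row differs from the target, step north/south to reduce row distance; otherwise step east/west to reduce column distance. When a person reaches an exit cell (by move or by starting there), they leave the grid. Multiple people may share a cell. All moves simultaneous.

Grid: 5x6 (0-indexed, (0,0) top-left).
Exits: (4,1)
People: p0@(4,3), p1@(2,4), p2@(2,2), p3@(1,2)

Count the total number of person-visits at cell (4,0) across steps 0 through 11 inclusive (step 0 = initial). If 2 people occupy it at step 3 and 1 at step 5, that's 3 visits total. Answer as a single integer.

Step 0: p0@(4,3) p1@(2,4) p2@(2,2) p3@(1,2) -> at (4,0): 0 [-], cum=0
Step 1: p0@(4,2) p1@(3,4) p2@(3,2) p3@(2,2) -> at (4,0): 0 [-], cum=0
Step 2: p0@ESC p1@(4,4) p2@(4,2) p3@(3,2) -> at (4,0): 0 [-], cum=0
Step 3: p0@ESC p1@(4,3) p2@ESC p3@(4,2) -> at (4,0): 0 [-], cum=0
Step 4: p0@ESC p1@(4,2) p2@ESC p3@ESC -> at (4,0): 0 [-], cum=0
Step 5: p0@ESC p1@ESC p2@ESC p3@ESC -> at (4,0): 0 [-], cum=0
Total visits = 0

Answer: 0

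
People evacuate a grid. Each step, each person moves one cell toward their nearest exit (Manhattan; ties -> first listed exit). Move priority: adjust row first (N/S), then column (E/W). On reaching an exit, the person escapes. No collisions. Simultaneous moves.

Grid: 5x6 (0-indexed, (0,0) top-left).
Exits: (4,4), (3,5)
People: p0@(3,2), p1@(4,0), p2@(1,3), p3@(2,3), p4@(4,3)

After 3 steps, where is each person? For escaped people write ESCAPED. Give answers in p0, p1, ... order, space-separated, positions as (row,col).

Step 1: p0:(3,2)->(4,2) | p1:(4,0)->(4,1) | p2:(1,3)->(2,3) | p3:(2,3)->(3,3) | p4:(4,3)->(4,4)->EXIT
Step 2: p0:(4,2)->(4,3) | p1:(4,1)->(4,2) | p2:(2,3)->(3,3) | p3:(3,3)->(4,3) | p4:escaped
Step 3: p0:(4,3)->(4,4)->EXIT | p1:(4,2)->(4,3) | p2:(3,3)->(4,3) | p3:(4,3)->(4,4)->EXIT | p4:escaped

ESCAPED (4,3) (4,3) ESCAPED ESCAPED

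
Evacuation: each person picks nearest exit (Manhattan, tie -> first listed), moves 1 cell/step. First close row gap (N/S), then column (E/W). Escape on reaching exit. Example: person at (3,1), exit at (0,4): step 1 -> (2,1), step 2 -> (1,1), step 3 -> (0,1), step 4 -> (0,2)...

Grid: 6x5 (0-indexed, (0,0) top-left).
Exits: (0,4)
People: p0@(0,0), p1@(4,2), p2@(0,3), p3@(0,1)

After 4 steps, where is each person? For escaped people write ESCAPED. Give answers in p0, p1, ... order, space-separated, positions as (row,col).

Step 1: p0:(0,0)->(0,1) | p1:(4,2)->(3,2) | p2:(0,3)->(0,4)->EXIT | p3:(0,1)->(0,2)
Step 2: p0:(0,1)->(0,2) | p1:(3,2)->(2,2) | p2:escaped | p3:(0,2)->(0,3)
Step 3: p0:(0,2)->(0,3) | p1:(2,2)->(1,2) | p2:escaped | p3:(0,3)->(0,4)->EXIT
Step 4: p0:(0,3)->(0,4)->EXIT | p1:(1,2)->(0,2) | p2:escaped | p3:escaped

ESCAPED (0,2) ESCAPED ESCAPED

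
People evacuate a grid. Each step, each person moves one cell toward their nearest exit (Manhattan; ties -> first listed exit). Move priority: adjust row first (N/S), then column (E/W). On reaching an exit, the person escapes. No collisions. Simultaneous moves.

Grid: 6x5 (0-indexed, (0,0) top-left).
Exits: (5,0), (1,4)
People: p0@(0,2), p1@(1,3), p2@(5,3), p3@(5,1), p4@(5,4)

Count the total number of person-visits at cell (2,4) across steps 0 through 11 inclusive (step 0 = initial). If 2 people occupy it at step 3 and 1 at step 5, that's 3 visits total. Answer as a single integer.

Step 0: p0@(0,2) p1@(1,3) p2@(5,3) p3@(5,1) p4@(5,4) -> at (2,4): 0 [-], cum=0
Step 1: p0@(1,2) p1@ESC p2@(5,2) p3@ESC p4@(5,3) -> at (2,4): 0 [-], cum=0
Step 2: p0@(1,3) p1@ESC p2@(5,1) p3@ESC p4@(5,2) -> at (2,4): 0 [-], cum=0
Step 3: p0@ESC p1@ESC p2@ESC p3@ESC p4@(5,1) -> at (2,4): 0 [-], cum=0
Step 4: p0@ESC p1@ESC p2@ESC p3@ESC p4@ESC -> at (2,4): 0 [-], cum=0
Total visits = 0

Answer: 0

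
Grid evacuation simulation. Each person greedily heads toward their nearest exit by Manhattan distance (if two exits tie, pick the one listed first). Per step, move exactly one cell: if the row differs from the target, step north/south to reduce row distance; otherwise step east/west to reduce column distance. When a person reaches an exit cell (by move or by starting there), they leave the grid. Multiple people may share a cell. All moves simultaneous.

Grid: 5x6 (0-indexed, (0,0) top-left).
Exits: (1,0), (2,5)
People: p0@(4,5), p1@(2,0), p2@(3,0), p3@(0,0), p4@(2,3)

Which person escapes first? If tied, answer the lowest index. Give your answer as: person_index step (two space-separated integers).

Answer: 1 1

Derivation:
Step 1: p0:(4,5)->(3,5) | p1:(2,0)->(1,0)->EXIT | p2:(3,0)->(2,0) | p3:(0,0)->(1,0)->EXIT | p4:(2,3)->(2,4)
Step 2: p0:(3,5)->(2,5)->EXIT | p1:escaped | p2:(2,0)->(1,0)->EXIT | p3:escaped | p4:(2,4)->(2,5)->EXIT
Exit steps: [2, 1, 2, 1, 2]
First to escape: p1 at step 1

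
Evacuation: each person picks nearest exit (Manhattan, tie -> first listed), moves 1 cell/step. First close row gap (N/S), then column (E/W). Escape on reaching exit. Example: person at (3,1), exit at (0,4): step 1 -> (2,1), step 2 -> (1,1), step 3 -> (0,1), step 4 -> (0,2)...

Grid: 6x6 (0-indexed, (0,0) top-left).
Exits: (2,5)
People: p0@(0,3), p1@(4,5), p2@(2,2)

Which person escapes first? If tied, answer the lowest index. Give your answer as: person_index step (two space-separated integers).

Step 1: p0:(0,3)->(1,3) | p1:(4,5)->(3,5) | p2:(2,2)->(2,3)
Step 2: p0:(1,3)->(2,3) | p1:(3,5)->(2,5)->EXIT | p2:(2,3)->(2,4)
Step 3: p0:(2,3)->(2,4) | p1:escaped | p2:(2,4)->(2,5)->EXIT
Step 4: p0:(2,4)->(2,5)->EXIT | p1:escaped | p2:escaped
Exit steps: [4, 2, 3]
First to escape: p1 at step 2

Answer: 1 2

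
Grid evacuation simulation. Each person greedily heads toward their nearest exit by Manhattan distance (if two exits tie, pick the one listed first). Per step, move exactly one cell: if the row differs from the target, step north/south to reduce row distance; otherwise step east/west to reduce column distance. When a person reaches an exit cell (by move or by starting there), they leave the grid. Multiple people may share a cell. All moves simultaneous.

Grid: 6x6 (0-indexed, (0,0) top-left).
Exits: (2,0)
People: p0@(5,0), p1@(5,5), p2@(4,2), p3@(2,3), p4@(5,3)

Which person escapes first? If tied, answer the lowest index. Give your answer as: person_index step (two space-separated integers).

Answer: 0 3

Derivation:
Step 1: p0:(5,0)->(4,0) | p1:(5,5)->(4,5) | p2:(4,2)->(3,2) | p3:(2,3)->(2,2) | p4:(5,3)->(4,3)
Step 2: p0:(4,0)->(3,0) | p1:(4,5)->(3,5) | p2:(3,2)->(2,2) | p3:(2,2)->(2,1) | p4:(4,3)->(3,3)
Step 3: p0:(3,0)->(2,0)->EXIT | p1:(3,5)->(2,5) | p2:(2,2)->(2,1) | p3:(2,1)->(2,0)->EXIT | p4:(3,3)->(2,3)
Step 4: p0:escaped | p1:(2,5)->(2,4) | p2:(2,1)->(2,0)->EXIT | p3:escaped | p4:(2,3)->(2,2)
Step 5: p0:escaped | p1:(2,4)->(2,3) | p2:escaped | p3:escaped | p4:(2,2)->(2,1)
Step 6: p0:escaped | p1:(2,3)->(2,2) | p2:escaped | p3:escaped | p4:(2,1)->(2,0)->EXIT
Step 7: p0:escaped | p1:(2,2)->(2,1) | p2:escaped | p3:escaped | p4:escaped
Step 8: p0:escaped | p1:(2,1)->(2,0)->EXIT | p2:escaped | p3:escaped | p4:escaped
Exit steps: [3, 8, 4, 3, 6]
First to escape: p0 at step 3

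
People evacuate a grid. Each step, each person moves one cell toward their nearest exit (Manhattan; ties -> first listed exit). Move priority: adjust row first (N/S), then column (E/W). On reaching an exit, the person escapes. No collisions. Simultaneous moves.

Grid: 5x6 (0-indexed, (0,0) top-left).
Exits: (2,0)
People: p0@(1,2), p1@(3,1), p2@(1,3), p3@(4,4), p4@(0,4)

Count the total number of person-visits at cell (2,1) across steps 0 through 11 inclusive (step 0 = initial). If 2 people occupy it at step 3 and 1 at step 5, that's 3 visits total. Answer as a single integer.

Answer: 5

Derivation:
Step 0: p0@(1,2) p1@(3,1) p2@(1,3) p3@(4,4) p4@(0,4) -> at (2,1): 0 [-], cum=0
Step 1: p0@(2,2) p1@(2,1) p2@(2,3) p3@(3,4) p4@(1,4) -> at (2,1): 1 [p1], cum=1
Step 2: p0@(2,1) p1@ESC p2@(2,2) p3@(2,4) p4@(2,4) -> at (2,1): 1 [p0], cum=2
Step 3: p0@ESC p1@ESC p2@(2,1) p3@(2,3) p4@(2,3) -> at (2,1): 1 [p2], cum=3
Step 4: p0@ESC p1@ESC p2@ESC p3@(2,2) p4@(2,2) -> at (2,1): 0 [-], cum=3
Step 5: p0@ESC p1@ESC p2@ESC p3@(2,1) p4@(2,1) -> at (2,1): 2 [p3,p4], cum=5
Step 6: p0@ESC p1@ESC p2@ESC p3@ESC p4@ESC -> at (2,1): 0 [-], cum=5
Total visits = 5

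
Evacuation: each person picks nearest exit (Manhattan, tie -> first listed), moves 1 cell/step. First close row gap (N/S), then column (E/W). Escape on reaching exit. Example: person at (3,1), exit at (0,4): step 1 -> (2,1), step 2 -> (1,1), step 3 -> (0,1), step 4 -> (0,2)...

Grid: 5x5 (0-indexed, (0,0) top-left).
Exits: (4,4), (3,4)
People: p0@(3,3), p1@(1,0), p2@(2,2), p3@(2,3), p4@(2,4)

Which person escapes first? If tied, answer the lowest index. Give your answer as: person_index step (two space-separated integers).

Step 1: p0:(3,3)->(3,4)->EXIT | p1:(1,0)->(2,0) | p2:(2,2)->(3,2) | p3:(2,3)->(3,3) | p4:(2,4)->(3,4)->EXIT
Step 2: p0:escaped | p1:(2,0)->(3,0) | p2:(3,2)->(3,3) | p3:(3,3)->(3,4)->EXIT | p4:escaped
Step 3: p0:escaped | p1:(3,0)->(3,1) | p2:(3,3)->(3,4)->EXIT | p3:escaped | p4:escaped
Step 4: p0:escaped | p1:(3,1)->(3,2) | p2:escaped | p3:escaped | p4:escaped
Step 5: p0:escaped | p1:(3,2)->(3,3) | p2:escaped | p3:escaped | p4:escaped
Step 6: p0:escaped | p1:(3,3)->(3,4)->EXIT | p2:escaped | p3:escaped | p4:escaped
Exit steps: [1, 6, 3, 2, 1]
First to escape: p0 at step 1

Answer: 0 1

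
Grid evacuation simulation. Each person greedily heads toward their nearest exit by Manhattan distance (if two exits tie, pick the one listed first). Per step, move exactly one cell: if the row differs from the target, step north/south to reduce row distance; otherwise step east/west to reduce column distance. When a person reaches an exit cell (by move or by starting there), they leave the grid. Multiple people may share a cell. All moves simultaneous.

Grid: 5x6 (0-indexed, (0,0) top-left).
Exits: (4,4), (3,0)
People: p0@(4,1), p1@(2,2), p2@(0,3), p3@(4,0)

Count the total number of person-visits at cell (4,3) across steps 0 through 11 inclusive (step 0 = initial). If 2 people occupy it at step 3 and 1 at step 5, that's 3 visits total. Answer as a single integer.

Answer: 1

Derivation:
Step 0: p0@(4,1) p1@(2,2) p2@(0,3) p3@(4,0) -> at (4,3): 0 [-], cum=0
Step 1: p0@(3,1) p1@(3,2) p2@(1,3) p3@ESC -> at (4,3): 0 [-], cum=0
Step 2: p0@ESC p1@(3,1) p2@(2,3) p3@ESC -> at (4,3): 0 [-], cum=0
Step 3: p0@ESC p1@ESC p2@(3,3) p3@ESC -> at (4,3): 0 [-], cum=0
Step 4: p0@ESC p1@ESC p2@(4,3) p3@ESC -> at (4,3): 1 [p2], cum=1
Step 5: p0@ESC p1@ESC p2@ESC p3@ESC -> at (4,3): 0 [-], cum=1
Total visits = 1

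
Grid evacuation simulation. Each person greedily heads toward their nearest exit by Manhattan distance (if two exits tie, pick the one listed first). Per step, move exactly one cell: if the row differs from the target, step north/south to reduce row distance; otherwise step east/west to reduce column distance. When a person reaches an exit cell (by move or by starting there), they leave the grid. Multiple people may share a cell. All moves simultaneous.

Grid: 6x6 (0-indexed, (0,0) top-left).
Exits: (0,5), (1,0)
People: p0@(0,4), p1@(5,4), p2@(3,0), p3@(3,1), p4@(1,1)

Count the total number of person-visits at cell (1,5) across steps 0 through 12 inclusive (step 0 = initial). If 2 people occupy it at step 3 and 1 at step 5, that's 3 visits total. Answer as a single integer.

Answer: 0

Derivation:
Step 0: p0@(0,4) p1@(5,4) p2@(3,0) p3@(3,1) p4@(1,1) -> at (1,5): 0 [-], cum=0
Step 1: p0@ESC p1@(4,4) p2@(2,0) p3@(2,1) p4@ESC -> at (1,5): 0 [-], cum=0
Step 2: p0@ESC p1@(3,4) p2@ESC p3@(1,1) p4@ESC -> at (1,5): 0 [-], cum=0
Step 3: p0@ESC p1@(2,4) p2@ESC p3@ESC p4@ESC -> at (1,5): 0 [-], cum=0
Step 4: p0@ESC p1@(1,4) p2@ESC p3@ESC p4@ESC -> at (1,5): 0 [-], cum=0
Step 5: p0@ESC p1@(0,4) p2@ESC p3@ESC p4@ESC -> at (1,5): 0 [-], cum=0
Step 6: p0@ESC p1@ESC p2@ESC p3@ESC p4@ESC -> at (1,5): 0 [-], cum=0
Total visits = 0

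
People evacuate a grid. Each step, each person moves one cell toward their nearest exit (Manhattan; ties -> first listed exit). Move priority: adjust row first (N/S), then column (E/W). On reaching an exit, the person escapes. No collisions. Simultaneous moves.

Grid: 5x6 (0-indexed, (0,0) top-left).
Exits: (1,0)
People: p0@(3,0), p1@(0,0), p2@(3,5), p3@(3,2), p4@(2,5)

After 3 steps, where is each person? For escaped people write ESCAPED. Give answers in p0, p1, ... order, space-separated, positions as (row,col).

Step 1: p0:(3,0)->(2,0) | p1:(0,0)->(1,0)->EXIT | p2:(3,5)->(2,5) | p3:(3,2)->(2,2) | p4:(2,5)->(1,5)
Step 2: p0:(2,0)->(1,0)->EXIT | p1:escaped | p2:(2,5)->(1,5) | p3:(2,2)->(1,2) | p4:(1,5)->(1,4)
Step 3: p0:escaped | p1:escaped | p2:(1,5)->(1,4) | p3:(1,2)->(1,1) | p4:(1,4)->(1,3)

ESCAPED ESCAPED (1,4) (1,1) (1,3)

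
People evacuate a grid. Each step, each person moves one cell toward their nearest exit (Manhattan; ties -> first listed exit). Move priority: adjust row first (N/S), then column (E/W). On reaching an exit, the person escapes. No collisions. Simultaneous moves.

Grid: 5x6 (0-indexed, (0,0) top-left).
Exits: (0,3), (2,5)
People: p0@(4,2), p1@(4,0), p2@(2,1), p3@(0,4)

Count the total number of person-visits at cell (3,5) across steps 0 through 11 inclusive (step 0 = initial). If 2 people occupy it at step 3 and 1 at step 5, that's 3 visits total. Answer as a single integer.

Step 0: p0@(4,2) p1@(4,0) p2@(2,1) p3@(0,4) -> at (3,5): 0 [-], cum=0
Step 1: p0@(3,2) p1@(3,0) p2@(1,1) p3@ESC -> at (3,5): 0 [-], cum=0
Step 2: p0@(2,2) p1@(2,0) p2@(0,1) p3@ESC -> at (3,5): 0 [-], cum=0
Step 3: p0@(1,2) p1@(1,0) p2@(0,2) p3@ESC -> at (3,5): 0 [-], cum=0
Step 4: p0@(0,2) p1@(0,0) p2@ESC p3@ESC -> at (3,5): 0 [-], cum=0
Step 5: p0@ESC p1@(0,1) p2@ESC p3@ESC -> at (3,5): 0 [-], cum=0
Step 6: p0@ESC p1@(0,2) p2@ESC p3@ESC -> at (3,5): 0 [-], cum=0
Step 7: p0@ESC p1@ESC p2@ESC p3@ESC -> at (3,5): 0 [-], cum=0
Total visits = 0

Answer: 0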